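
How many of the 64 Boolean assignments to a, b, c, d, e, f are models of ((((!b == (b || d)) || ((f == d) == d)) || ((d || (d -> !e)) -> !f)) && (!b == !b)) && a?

Initial set: {(((((!b == (b || d)) || ((f == d) == d)) || ((d || (d -> !e)) -> !f)) && (!b == !b)) && a)}.
(((((!b == (b || d)) || ((f == d) == d)) || ((d || (d -> !e)) -> !f)) && (!b == !b)) && a): α-rule — add ((((!b == (b || d)) || ((f == d) == d)) || ((d || (d -> !e)) -> !f)) && (!b == !b)), a.
((((!b == (b || d)) || ((f == d) == d)) || ((d || (d -> !e)) -> !f)) && (!b == !b)): α-rule — add (((!b == (b || d)) || ((f == d) == d)) || ((d || (d -> !e)) -> !f)), (!b == !b).
(((!b == (b || d)) || ((f == d) == d)) || ((d || (d -> !e)) -> !f)): β-rule — branch into ((!b == (b || d)) || ((f == d) == d))  //  ((d || (d -> !e)) -> !f).
  branch 1 (add ((!b == (b || d)) || ((f == d) == d))):
    (!b == !b): β-rule — branch into !b, !b  //  !!b, !!b.
      branch 1.1 (add !b, !b):
        ((!b == (b || d)) || ((f == d) == d)): β-rule — branch into (!b == (b || d))  //  ((f == d) == d).
          branch 1.1.1 (add (!b == (b || d))):
            (!b == (b || d)): β-rule — branch into !b, (b || d)  //  !!b, !(b || d).
              branch 1.1.1.1 (add !b, (b || d)):
                (b || d): β-rule — branch into b  //  d.
                  branch 1.1.1.1.1 (add b):
                    × closes — contains both b and !b.
                  branch 1.1.1.1.2 (add d):
                    ○ open, literals {a=T, b=F, d=T}.
              branch 1.1.1.2 (add !!b, !(b || d)):
                × closes — contains both b and !b.
          branch 1.1.2 (add ((f == d) == d)):
            ((f == d) == d): β-rule — branch into (f == d), d  //  !(f == d), !d.
              branch 1.1.2.1 (add (f == d), d):
                (f == d): β-rule — branch into f, d  //  !f, !d.
                  branch 1.1.2.1.1 (add f, d):
                    ○ open, literals {a=T, b=F, d=T, f=T}.
                  branch 1.1.2.1.2 (add !f, !d):
                    × closes — contains both d and !d.
              branch 1.1.2.2 (add !(f == d), !d):
                !(f == d): β-rule — branch into f, !d  //  !f, d.
                  branch 1.1.2.2.1 (add f, !d):
                    ○ open, literals {a=T, b=F, d=F, f=T}.
                  branch 1.1.2.2.2 (add !f, d):
                    × closes — contains both d and !d.
      branch 1.2 (add !!b, !!b):
        ((!b == (b || d)) || ((f == d) == d)): β-rule — branch into (!b == (b || d))  //  ((f == d) == d).
          branch 1.2.1 (add (!b == (b || d))):
            (!b == (b || d)): β-rule — branch into !b, (b || d)  //  !!b, !(b || d).
              branch 1.2.1.1 (add !b, (b || d)):
                × closes — contains both b and !b.
              branch 1.2.1.2 (add !!b, !(b || d)):
                !(b || d): α-rule — add !b, !d.
                × closes — contains both b and !b.
          branch 1.2.2 (add ((f == d) == d)):
            ((f == d) == d): β-rule — branch into (f == d), d  //  !(f == d), !d.
              branch 1.2.2.1 (add (f == d), d):
                (f == d): β-rule — branch into f, d  //  !f, !d.
                  branch 1.2.2.1.1 (add f, d):
                    ○ open, literals {a=T, b=T, d=T, f=T}.
                  branch 1.2.2.1.2 (add !f, !d):
                    × closes — contains both d and !d.
              branch 1.2.2.2 (add !(f == d), !d):
                !(f == d): β-rule — branch into f, !d  //  !f, d.
                  branch 1.2.2.2.1 (add f, !d):
                    ○ open, literals {a=T, b=T, d=F, f=T}.
                  branch 1.2.2.2.2 (add !f, d):
                    × closes — contains both d and !d.
  branch 2 (add ((d || (d -> !e)) -> !f)):
    (!b == !b): β-rule — branch into !b, !b  //  !!b, !!b.
      branch 2.1 (add !b, !b):
        ((d || (d -> !e)) -> !f): β-rule — branch into !(d || (d -> !e))  //  !f.
          branch 2.1.1 (add !(d || (d -> !e))):
            !(d || (d -> !e)): α-rule — add !d, !(d -> !e).
            !(d -> !e): α-rule — add d, !!e.
            × closes — contains both d and !d.
          branch 2.1.2 (add !f):
            ○ open, literals {a=T, b=F, f=F}.
      branch 2.2 (add !!b, !!b):
        ((d || (d -> !e)) -> !f): β-rule — branch into !(d || (d -> !e))  //  !f.
          branch 2.2.1 (add !(d || (d -> !e))):
            !(d || (d -> !e)): α-rule — add !d, !(d -> !e).
            !(d -> !e): α-rule — add d, !!e.
            × closes — contains both d and !d.
          branch 2.2.2 (add !f):
            ○ open, literals {a=T, b=T, f=F}.
10 branches closed, 7 open.
Each open branch fixes some atoms; the unmentioned ones are free. Counting distinct full assignments: branch {a=T, b=F, d=T} (c, e, f) contributes 8 new; branch {a=T, b=F, d=T, f=T} (c, e) contributes 0 new; branch {a=T, b=F, d=F, f=T} (c, e) contributes 4 new; branch {a=T, b=T, d=T, f=T} (c, e) contributes 4 new; branch {a=T, b=T, d=F, f=T} (c, e) contributes 4 new; branch {a=T, b=F, f=F} (c, d, e) contributes 4 new; branch {a=T, b=T, f=F} (c, d, e) contributes 8 new. Total: 32.

32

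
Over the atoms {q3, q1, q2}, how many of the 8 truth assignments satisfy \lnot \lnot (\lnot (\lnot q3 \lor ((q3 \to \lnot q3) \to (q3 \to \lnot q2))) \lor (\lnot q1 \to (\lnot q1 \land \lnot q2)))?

6

Initial set: {\lnot \lnot (\lnot (\lnot q3 \lor ((q3 \to \lnot q3) \to (q3 \to \lnot q2))) \lor (\lnot q1 \to (\lnot q1 \land \lnot q2)))}.
\lnot \lnot (\lnot (\lnot q3 \lor ((q3 \to \lnot q3) \to (q3 \to \lnot q2))) \lor (\lnot q1 \to (\lnot q1 \land \lnot q2))): drop double negation, giving (\lnot (\lnot q3 \lor ((q3 \to \lnot q3) \to (q3 \to \lnot q2))) \lor (\lnot q1 \to (\lnot q1 \land \lnot q2))).
(\lnot (\lnot q3 \lor ((q3 \to \lnot q3) \to (q3 \to \lnot q2))) \lor (\lnot q1 \to (\lnot q1 \land \lnot q2))): β-rule — branch into \lnot (\lnot q3 \lor ((q3 \to \lnot q3) \to (q3 \to \lnot q2)))  //  (\lnot q1 \to (\lnot q1 \land \lnot q2)).
  branch 1 (add \lnot (\lnot q3 \lor ((q3 \to \lnot q3) \to (q3 \to \lnot q2)))):
    \lnot (\lnot q3 \lor ((q3 \to \lnot q3) \to (q3 \to \lnot q2))): α-rule — add \lnot \lnot q3, \lnot ((q3 \to \lnot q3) \to (q3 \to \lnot q2)).
    \lnot ((q3 \to \lnot q3) \to (q3 \to \lnot q2)): α-rule — add (q3 \to \lnot q3), \lnot (q3 \to \lnot q2).
    \lnot (q3 \to \lnot q2): α-rule — add q3, \lnot \lnot q2.
    (q3 \to \lnot q3): β-rule — branch into \lnot q3  //  \lnot q3.
      branch 1.1 (add \lnot q3):
        × closes — contains both q3 and \lnot q3.
      branch 1.2 (add \lnot q3):
        × closes — contains both q3 and \lnot q3.
  branch 2 (add (\lnot q1 \to (\lnot q1 \land \lnot q2))):
    (\lnot q1 \to (\lnot q1 \land \lnot q2)): β-rule — branch into \lnot \lnot q1  //  (\lnot q1 \land \lnot q2).
      branch 2.1 (add \lnot \lnot q1):
        ○ open, literals {q1=T}.
      branch 2.2 (add (\lnot q1 \land \lnot q2)):
        (\lnot q1 \land \lnot q2): α-rule — add \lnot q1, \lnot q2.
        ○ open, literals {q1=F, q2=F}.
2 branches closed, 2 open.
Each open branch fixes some atoms; the unmentioned ones are free. Counting distinct full assignments: branch {q1=T} (q3, q2) contributes 4 new; branch {q1=F, q2=F} (q3) contributes 2 new. Total: 6.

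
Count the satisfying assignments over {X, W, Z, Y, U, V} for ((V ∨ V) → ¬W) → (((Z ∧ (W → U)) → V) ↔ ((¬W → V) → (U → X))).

48

Initial set: {T (((V ∨ V) → ¬W) → (((Z ∧ (W → U)) → V) ↔ ((¬W → V) → (U → X))))}.
T (((V ∨ V) → ¬W) → (((Z ∧ (W → U)) → V) ↔ ((¬W → V) → (U → X)))): β-rule — branch into F ((V ∨ V) → ¬W)  //  T (((Z ∧ (W → U)) → V) ↔ ((¬W → V) → (U → X))).
  branch 1 (add F ((V ∨ V) → ¬W)):
    F ((V ∨ V) → ¬W): α-rule — add T (V ∨ V), F ¬W.
    T (V ∨ V): β-rule — branch into T V  //  T V.
      branch 1.1 (add T V):
        ○ open, literals {V=T, W=T}.
      branch 1.2 (add T V):
        ○ open, literals {V=T, W=T}.
  branch 2 (add T (((Z ∧ (W → U)) → V) ↔ ((¬W → V) → (U → X)))):
    T (((Z ∧ (W → U)) → V) ↔ ((¬W → V) → (U → X))): β-rule — branch into T ((Z ∧ (W → U)) → V), T ((¬W → V) → (U → X))  //  F ((Z ∧ (W → U)) → V), F ((¬W → V) → (U → X)).
      branch 2.1 (add T ((Z ∧ (W → U)) → V), T ((¬W → V) → (U → X))):
        T ((Z ∧ (W → U)) → V): β-rule — branch into F (Z ∧ (W → U))  //  T V.
          branch 2.1.1 (add F (Z ∧ (W → U))):
            T ((¬W → V) → (U → X)): β-rule — branch into F (¬W → V)  //  T (U → X).
              branch 2.1.1.1 (add F (¬W → V)):
                F (¬W → V): α-rule — add T ¬W, F V.
                F (Z ∧ (W → U)): β-rule — branch into F Z  //  F (W → U).
                  branch 2.1.1.1.1 (add F Z):
                    ○ open, literals {V=F, W=F, Z=F}.
                  branch 2.1.1.1.2 (add F (W → U)):
                    F (W → U): α-rule — add T W, F U.
                    × closes — contains both W and ¬W.
              branch 2.1.1.2 (add T (U → X)):
                F (Z ∧ (W → U)): β-rule — branch into F Z  //  F (W → U).
                  branch 2.1.1.2.1 (add F Z):
                    T (U → X): β-rule — branch into F U  //  T X.
                      branch 2.1.1.2.1.1 (add F U):
                        ○ open, literals {U=F, Z=F}.
                      branch 2.1.1.2.1.2 (add T X):
                        ○ open, literals {X=T, Z=F}.
                  branch 2.1.1.2.2 (add F (W → U)):
                    F (W → U): α-rule — add T W, F U.
                    T (U → X): β-rule — branch into F U  //  T X.
                      branch 2.1.1.2.2.1 (add F U):
                        ○ open, literals {U=F, W=T}.
                      branch 2.1.1.2.2.2 (add T X):
                        ○ open, literals {U=F, W=T, X=T}.
          branch 2.1.2 (add T V):
            T ((¬W → V) → (U → X)): β-rule — branch into F (¬W → V)  //  T (U → X).
              branch 2.1.2.1 (add F (¬W → V)):
                F (¬W → V): α-rule — add T ¬W, F V.
                × closes — contains both V and ¬V.
              branch 2.1.2.2 (add T (U → X)):
                T (U → X): β-rule — branch into F U  //  T X.
                  branch 2.1.2.2.1 (add F U):
                    ○ open, literals {U=F, V=T}.
                  branch 2.1.2.2.2 (add T X):
                    ○ open, literals {V=T, X=T}.
      branch 2.2 (add F ((Z ∧ (W → U)) → V), F ((¬W → V) → (U → X))):
        F ((Z ∧ (W → U)) → V): α-rule — add T (Z ∧ (W → U)), F V.
        F ((¬W → V) → (U → X)): α-rule — add T (¬W → V), F (U → X).
        T (Z ∧ (W → U)): α-rule — add T Z, T (W → U).
        F (U → X): α-rule — add T U, F X.
        T (¬W → V): β-rule — branch into F ¬W  //  T V.
          branch 2.2.1 (add F ¬W):
            T (W → U): β-rule — branch into F W  //  T U.
              branch 2.2.1.1 (add F W):
                × closes — contains both W and ¬W.
              branch 2.2.1.2 (add T U):
                ○ open, literals {U=T, V=F, W=T, X=F, Z=T}.
          branch 2.2.2 (add T V):
            × closes — contains both V and ¬V.
4 branches closed, 10 open.
Each open branch fixes some atoms; the unmentioned ones are free. Counting distinct full assignments: branch {V=T, W=T} (X, Z, Y, U) contributes 16 new; branch {V=T, W=T} (X, Z, Y, U) contributes 0 new; branch {V=F, W=F, Z=F} (X, Y, U) contributes 8 new; branch {U=F, Z=F} (X, W, Y, V) contributes 8 new; branch {X=T, Z=F} (W, Y, U, V) contributes 4 new; branch {U=F, W=T} (X, Z, Y, V) contributes 4 new; branch {U=F, W=T, X=T} (Z, Y, V) contributes 0 new; branch {U=F, V=T} (X, W, Z, Y) contributes 4 new; branch {V=T, X=T} (W, Z, Y, U) contributes 2 new; branch {U=T, V=F, W=T, X=F, Z=T} (Y) contributes 2 new. Total: 48.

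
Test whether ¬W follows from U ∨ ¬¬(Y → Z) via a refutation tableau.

No

Initial set: {(U ∨ ¬¬(Y → Z)); ¬¬W}.
(U ∨ ¬¬(Y → Z)): β-rule — branch into U  //  ¬¬(Y → Z).
  branch 1 (add U):
    ○ open, literals {U=true, W=true}.
  branch 2 (add ¬¬(Y → Z)):
    ¬¬(Y → Z): drop double negation, giving (Y → Z).
    (Y → Z): β-rule — branch into ¬Y  //  Z.
      branch 2.1 (add ¬Y):
        ○ open, literals {W=true, Y=false}.
      branch 2.2 (add Z):
        ○ open, literals {W=true, Z=true}.
0 branches closed, 3 open.
An open branch gives a countermodel: U=true, W=true (unmentioned atoms arbitrary); the premises hold there but the conclusion fails.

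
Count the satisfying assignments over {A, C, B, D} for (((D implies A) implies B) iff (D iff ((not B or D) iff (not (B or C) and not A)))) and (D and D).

Initial set: {T ((((D implies A) implies B) iff (D iff ((not B or D) iff (not (B or C) and not A)))) and (D and D))}.
T ((((D implies A) implies B) iff (D iff ((not B or D) iff (not (B or C) and not A)))) and (D and D)): α-rule — add T (((D implies A) implies B) iff (D iff ((not B or D) iff (not (B or C) and not A)))), T (D and D).
T (D and D): α-rule — add T D, T D.
T (((D implies A) implies B) iff (D iff ((not B or D) iff (not (B or C) and not A)))): β-rule — branch into T ((D implies A) implies B), T (D iff ((not B or D) iff (not (B or C) and not A)))  //  F ((D implies A) implies B), F (D iff ((not B or D) iff (not (B or C) and not A))).
  branch 1 (add T ((D implies A) implies B), T (D iff ((not B or D) iff (not (B or C) and not A)))):
    T ((D implies A) implies B): β-rule — branch into F (D implies A)  //  T B.
      branch 1.1 (add F (D implies A)):
        F (D implies A): α-rule — add T D, F A.
        T (D iff ((not B or D) iff (not (B or C) and not A))): β-rule — branch into T D, T ((not B or D) iff (not (B or C) and not A))  //  F D, F ((not B or D) iff (not (B or C) and not A)).
          branch 1.1.1 (add T D, T ((not B or D) iff (not (B or C) and not A))):
            T ((not B or D) iff (not (B or C) and not A)): β-rule — branch into T (not B or D), T (not (B or C) and not A)  //  F (not B or D), F (not (B or C) and not A).
              branch 1.1.1.1 (add T (not B or D), T (not (B or C) and not A)):
                T (not (B or C) and not A): α-rule — add T not (B or C), T not A.
                T not (B or C): α-rule — add F B, F C.
                T (not B or D): β-rule — branch into T not B  //  T D.
                  branch 1.1.1.1.1 (add T not B):
                    ○ open, literals {A=0, B=0, C=0, D=1}.
                  branch 1.1.1.1.2 (add T D):
                    ○ open, literals {A=0, B=0, C=0, D=1}.
              branch 1.1.1.2 (add F (not B or D), F (not (B or C) and not A)):
                F (not B or D): α-rule — add F not B, F D.
                × closes — contains both D and not D.
          branch 1.1.2 (add F D, F ((not B or D) iff (not (B or C) and not A))):
            × closes — contains both D and not D.
      branch 1.2 (add T B):
        T (D iff ((not B or D) iff (not (B or C) and not A))): β-rule — branch into T D, T ((not B or D) iff (not (B or C) and not A))  //  F D, F ((not B or D) iff (not (B or C) and not A)).
          branch 1.2.1 (add T D, T ((not B or D) iff (not (B or C) and not A))):
            T ((not B or D) iff (not (B or C) and not A)): β-rule — branch into T (not B or D), T (not (B or C) and not A)  //  F (not B or D), F (not (B or C) and not A).
              branch 1.2.1.1 (add T (not B or D), T (not (B or C) and not A)):
                T (not (B or C) and not A): α-rule — add T not (B or C), T not A.
                T not (B or C): α-rule — add F B, F C.
                × closes — contains both B and not B.
              branch 1.2.1.2 (add F (not B or D), F (not (B or C) and not A)):
                F (not B or D): α-rule — add F not B, F D.
                × closes — contains both D and not D.
          branch 1.2.2 (add F D, F ((not B or D) iff (not (B or C) and not A))):
            × closes — contains both D and not D.
  branch 2 (add F ((D implies A) implies B), F (D iff ((not B or D) iff (not (B or C) and not A)))):
    F ((D implies A) implies B): α-rule — add T (D implies A), F B.
    F (D iff ((not B or D) iff (not (B or C) and not A))): β-rule — branch into T D, F ((not B or D) iff (not (B or C) and not A))  //  F D, T ((not B or D) iff (not (B or C) and not A)).
      branch 2.1 (add T D, F ((not B or D) iff (not (B or C) and not A))):
        T (D implies A): β-rule — branch into F D  //  T A.
          branch 2.1.1 (add F D):
            × closes — contains both D and not D.
          branch 2.1.2 (add T A):
            F ((not B or D) iff (not (B or C) and not A)): β-rule — branch into T (not B or D), F (not (B or C) and not A)  //  F (not B or D), T (not (B or C) and not A).
              branch 2.1.2.1 (add T (not B or D), F (not (B or C) and not A)):
                T (not B or D): β-rule — branch into T not B  //  T D.
                  branch 2.1.2.1.1 (add T not B):
                    F (not (B or C) and not A): β-rule — branch into F not (B or C)  //  F not A.
                      branch 2.1.2.1.1.1 (add F not (B or C)):
                        F not (B or C): β-rule — branch into T B  //  T C.
                          branch 2.1.2.1.1.1.1 (add T B):
                            × closes — contains both B and not B.
                          branch 2.1.2.1.1.1.2 (add T C):
                            ○ open, literals {A=1, B=0, C=1, D=1}.
                      branch 2.1.2.1.1.2 (add F not A):
                        ○ open, literals {A=1, B=0, D=1}.
                  branch 2.1.2.1.2 (add T D):
                    F (not (B or C) and not A): β-rule — branch into F not (B or C)  //  F not A.
                      branch 2.1.2.1.2.1 (add F not (B or C)):
                        F not (B or C): β-rule — branch into T B  //  T C.
                          branch 2.1.2.1.2.1.1 (add T B):
                            × closes — contains both B and not B.
                          branch 2.1.2.1.2.1.2 (add T C):
                            ○ open, literals {A=1, B=0, C=1, D=1}.
                      branch 2.1.2.1.2.2 (add F not A):
                        ○ open, literals {A=1, B=0, D=1}.
              branch 2.1.2.2 (add F (not B or D), T (not (B or C) and not A)):
                F (not B or D): α-rule — add F not B, F D.
                × closes — contains both B and not B.
      branch 2.2 (add F D, T ((not B or D) iff (not (B or C) and not A))):
        × closes — contains both D and not D.
10 branches closed, 6 open.
Each open branch fixes some atoms; the unmentioned ones are free. Counting distinct full assignments: branch {A=0, B=0, C=0, D=1} (none free) contributes 1 new; branch {A=0, B=0, C=0, D=1} (none free) contributes 0 new; branch {A=1, B=0, C=1, D=1} (none free) contributes 1 new; branch {A=1, B=0, D=1} (C) contributes 1 new; branch {A=1, B=0, C=1, D=1} (none free) contributes 0 new; branch {A=1, B=0, D=1} (C) contributes 0 new. Total: 3.

3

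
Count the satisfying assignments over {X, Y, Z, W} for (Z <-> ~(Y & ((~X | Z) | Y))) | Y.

Initial set: {((Z <-> ~(Y & ((~X | Z) | Y))) | Y)}.
((Z <-> ~(Y & ((~X | Z) | Y))) | Y): β-rule — branch into (Z <-> ~(Y & ((~X | Z) | Y)))  //  Y.
  branch 1 (add (Z <-> ~(Y & ((~X | Z) | Y)))):
    (Z <-> ~(Y & ((~X | Z) | Y))): β-rule — branch into Z, ~(Y & ((~X | Z) | Y))  //  ~Z, ~~(Y & ((~X | Z) | Y)).
      branch 1.1 (add Z, ~(Y & ((~X | Z) | Y))):
        ~(Y & ((~X | Z) | Y)): β-rule — branch into ~Y  //  ~((~X | Z) | Y).
          branch 1.1.1 (add ~Y):
            ○ open, literals {Y=false, Z=true}.
          branch 1.1.2 (add ~((~X | Z) | Y)):
            ~((~X | Z) | Y): α-rule — add ~(~X | Z), ~Y.
            ~(~X | Z): α-rule — add ~~X, ~Z.
            × closes — contains both Z and ~Z.
      branch 1.2 (add ~Z, ~~(Y & ((~X | Z) | Y))):
        ~~(Y & ((~X | Z) | Y)): α-rule — add Y, ((~X | Z) | Y).
        ((~X | Z) | Y): β-rule — branch into (~X | Z)  //  Y.
          branch 1.2.1 (add (~X | Z)):
            (~X | Z): β-rule — branch into ~X  //  Z.
              branch 1.2.1.1 (add ~X):
                ○ open, literals {X=false, Y=true, Z=false}.
              branch 1.2.1.2 (add Z):
                × closes — contains both Z and ~Z.
          branch 1.2.2 (add Y):
            ○ open, literals {Y=true, Z=false}.
  branch 2 (add Y):
    ○ open, literals {Y=true}.
2 branches closed, 4 open.
Each open branch fixes some atoms; the unmentioned ones are free. Counting distinct full assignments: branch {Y=false, Z=true} (X, W) contributes 4 new; branch {X=false, Y=true, Z=false} (W) contributes 2 new; branch {Y=true, Z=false} (X, W) contributes 2 new; branch {Y=true} (X, Z, W) contributes 4 new. Total: 12.

12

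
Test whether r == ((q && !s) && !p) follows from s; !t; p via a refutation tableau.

No

Initial set: {T s; T !t; T p; F (r == ((q && !s) && !p))}.
F (r == ((q && !s) && !p)): β-rule — branch into T r, F ((q && !s) && !p)  //  F r, T ((q && !s) && !p).
  branch 1 (add T r, F ((q && !s) && !p)):
    F ((q && !s) && !p): β-rule — branch into F (q && !s)  //  F !p.
      branch 1.1 (add F (q && !s)):
        F (q && !s): β-rule — branch into F q  //  F !s.
          branch 1.1.1 (add F q):
            ○ open, literals {p=true, q=false, r=true, s=true, t=false}.
          branch 1.1.2 (add F !s):
            ○ open, literals {p=true, r=true, s=true, t=false}.
      branch 1.2 (add F !p):
        ○ open, literals {p=true, r=true, s=true, t=false}.
  branch 2 (add F r, T ((q && !s) && !p)):
    T ((q && !s) && !p): α-rule — add T (q && !s), T !p.
    × closes — contains both p and !p.
1 branch closed, 3 open.
An open branch gives a countermodel: p=true, q=false, r=true, s=true, t=false (unmentioned atoms arbitrary); the premises hold there but the conclusion fails.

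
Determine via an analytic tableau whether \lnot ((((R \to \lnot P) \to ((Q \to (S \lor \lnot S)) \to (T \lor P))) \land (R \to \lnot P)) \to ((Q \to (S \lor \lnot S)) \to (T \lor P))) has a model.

Unsatisfiable

Initial set: {\lnot ((((R \to \lnot P) \to ((Q \to (S \lor \lnot S)) \to (T \lor P))) \land (R \to \lnot P)) \to ((Q \to (S \lor \lnot S)) \to (T \lor P)))}.
\lnot ((((R \to \lnot P) \to ((Q \to (S \lor \lnot S)) \to (T \lor P))) \land (R \to \lnot P)) \to ((Q \to (S \lor \lnot S)) \to (T \lor P))): α-rule — add (((R \to \lnot P) \to ((Q \to (S \lor \lnot S)) \to (T \lor P))) \land (R \to \lnot P)), \lnot ((Q \to (S \lor \lnot S)) \to (T \lor P)).
(((R \to \lnot P) \to ((Q \to (S \lor \lnot S)) \to (T \lor P))) \land (R \to \lnot P)): α-rule — add ((R \to \lnot P) \to ((Q \to (S \lor \lnot S)) \to (T \lor P))), (R \to \lnot P).
\lnot ((Q \to (S \lor \lnot S)) \to (T \lor P)): α-rule — add (Q \to (S \lor \lnot S)), \lnot (T \lor P).
\lnot (T \lor P): α-rule — add \lnot T, \lnot P.
((R \to \lnot P) \to ((Q \to (S \lor \lnot S)) \to (T \lor P))): β-rule — branch into \lnot (R \to \lnot P)  //  ((Q \to (S \lor \lnot S)) \to (T \lor P)).
  branch 1 (add \lnot (R \to \lnot P)):
    \lnot (R \to \lnot P): α-rule — add R, \lnot \lnot P.
    × closes — contains both P and \lnot P.
  branch 2 (add ((Q \to (S \lor \lnot S)) \to (T \lor P))):
    (R \to \lnot P): β-rule — branch into \lnot R  //  \lnot P.
      branch 2.1 (add \lnot R):
        (Q \to (S \lor \lnot S)): β-rule — branch into \lnot Q  //  (S \lor \lnot S).
          branch 2.1.1 (add \lnot Q):
            ((Q \to (S \lor \lnot S)) \to (T \lor P)): β-rule — branch into \lnot (Q \to (S \lor \lnot S))  //  (T \lor P).
              branch 2.1.1.1 (add \lnot (Q \to (S \lor \lnot S))):
                \lnot (Q \to (S \lor \lnot S)): α-rule — add Q, \lnot (S \lor \lnot S).
                × closes — contains both Q and \lnot Q.
              branch 2.1.1.2 (add (T \lor P)):
                (T \lor P): β-rule — branch into T  //  P.
                  branch 2.1.1.2.1 (add T):
                    × closes — contains both T and \lnot T.
                  branch 2.1.1.2.2 (add P):
                    × closes — contains both P and \lnot P.
          branch 2.1.2 (add (S \lor \lnot S)):
            ((Q \to (S \lor \lnot S)) \to (T \lor P)): β-rule — branch into \lnot (Q \to (S \lor \lnot S))  //  (T \lor P).
              branch 2.1.2.1 (add \lnot (Q \to (S \lor \lnot S))):
                \lnot (Q \to (S \lor \lnot S)): α-rule — add Q, \lnot (S \lor \lnot S).
                \lnot (S \lor \lnot S): α-rule — add \lnot S, \lnot \lnot S.
                × closes — contains both S and \lnot S.
              branch 2.1.2.2 (add (T \lor P)):
                (S \lor \lnot S): β-rule — branch into S  //  \lnot S.
                  branch 2.1.2.2.1 (add S):
                    (T \lor P): β-rule — branch into T  //  P.
                      branch 2.1.2.2.1.1 (add T):
                        × closes — contains both T and \lnot T.
                      branch 2.1.2.2.1.2 (add P):
                        × closes — contains both P and \lnot P.
                  branch 2.1.2.2.2 (add \lnot S):
                    (T \lor P): β-rule — branch into T  //  P.
                      branch 2.1.2.2.2.1 (add T):
                        × closes — contains both T and \lnot T.
                      branch 2.1.2.2.2.2 (add P):
                        × closes — contains both P and \lnot P.
      branch 2.2 (add \lnot P):
        (Q \to (S \lor \lnot S)): β-rule — branch into \lnot Q  //  (S \lor \lnot S).
          branch 2.2.1 (add \lnot Q):
            ((Q \to (S \lor \lnot S)) \to (T \lor P)): β-rule — branch into \lnot (Q \to (S \lor \lnot S))  //  (T \lor P).
              branch 2.2.1.1 (add \lnot (Q \to (S \lor \lnot S))):
                \lnot (Q \to (S \lor \lnot S)): α-rule — add Q, \lnot (S \lor \lnot S).
                × closes — contains both Q and \lnot Q.
              branch 2.2.1.2 (add (T \lor P)):
                (T \lor P): β-rule — branch into T  //  P.
                  branch 2.2.1.2.1 (add T):
                    × closes — contains both T and \lnot T.
                  branch 2.2.1.2.2 (add P):
                    × closes — contains both P and \lnot P.
          branch 2.2.2 (add (S \lor \lnot S)):
            ((Q \to (S \lor \lnot S)) \to (T \lor P)): β-rule — branch into \lnot (Q \to (S \lor \lnot S))  //  (T \lor P).
              branch 2.2.2.1 (add \lnot (Q \to (S \lor \lnot S))):
                \lnot (Q \to (S \lor \lnot S)): α-rule — add Q, \lnot (S \lor \lnot S).
                \lnot (S \lor \lnot S): α-rule — add \lnot S, \lnot \lnot S.
                × closes — contains both S and \lnot S.
              branch 2.2.2.2 (add (T \lor P)):
                (S \lor \lnot S): β-rule — branch into S  //  \lnot S.
                  branch 2.2.2.2.1 (add S):
                    (T \lor P): β-rule — branch into T  //  P.
                      branch 2.2.2.2.1.1 (add T):
                        × closes — contains both T and \lnot T.
                      branch 2.2.2.2.1.2 (add P):
                        × closes — contains both P and \lnot P.
                  branch 2.2.2.2.2 (add \lnot S):
                    (T \lor P): β-rule — branch into T  //  P.
                      branch 2.2.2.2.2.1 (add T):
                        × closes — contains both T and \lnot T.
                      branch 2.2.2.2.2.2 (add P):
                        × closes — contains both P and \lnot P.
All 17 branches close.
Every branch closed; the formula is unsatisfiable.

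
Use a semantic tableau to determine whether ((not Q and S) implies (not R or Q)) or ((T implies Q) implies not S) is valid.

Not valid

Assume the negation and expand:
Initial set: {not (((not Q and S) implies (not R or Q)) or ((T implies Q) implies not S))}.
not (((not Q and S) implies (not R or Q)) or ((T implies Q) implies not S)): α-rule — add not ((not Q and S) implies (not R or Q)), not ((T implies Q) implies not S).
not ((not Q and S) implies (not R or Q)): α-rule — add (not Q and S), not (not R or Q).
not ((T implies Q) implies not S): α-rule — add (T implies Q), not not S.
(not Q and S): α-rule — add not Q, S.
not (not R or Q): α-rule — add not not R, not Q.
(T implies Q): β-rule — branch into not T  //  Q.
  branch 1 (add not T):
    ○ open, literals {Q=F, R=T, S=T, T=F}.
  branch 2 (add Q):
    × closes — contains both Q and not Q.
1 branch closed, 1 open.
An open branch gives a countermodel: Q=F, R=T, S=T, T=F (unmentioned atoms arbitrary); under it the original formula is false.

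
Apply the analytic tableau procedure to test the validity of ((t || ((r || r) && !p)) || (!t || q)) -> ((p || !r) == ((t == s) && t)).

Not valid

Assume the negation and expand:
Initial set: {F (((t || ((r || r) && !p)) || (!t || q)) -> ((p || !r) == ((t == s) && t)))}.
F (((t || ((r || r) && !p)) || (!t || q)) -> ((p || !r) == ((t == s) && t))): α-rule — add T ((t || ((r || r) && !p)) || (!t || q)), F ((p || !r) == ((t == s) && t)).
T ((t || ((r || r) && !p)) || (!t || q)): β-rule — branch into T (t || ((r || r) && !p))  //  T (!t || q).
  branch 1 (add T (t || ((r || r) && !p))):
    F ((p || !r) == ((t == s) && t)): β-rule — branch into T (p || !r), F ((t == s) && t)  //  F (p || !r), T ((t == s) && t).
      branch 1.1 (add T (p || !r), F ((t == s) && t)):
        T (t || ((r || r) && !p)): β-rule — branch into T t  //  T ((r || r) && !p).
          branch 1.1.1 (add T t):
            T (p || !r): β-rule — branch into T p  //  T !r.
              branch 1.1.1.1 (add T p):
                F ((t == s) && t): β-rule — branch into F (t == s)  //  F t.
                  branch 1.1.1.1.1 (add F (t == s)):
                    F (t == s): β-rule — branch into T t, F s  //  F t, T s.
                      branch 1.1.1.1.1.1 (add T t, F s):
                        ○ open, literals {p=T, s=F, t=T}.
                      branch 1.1.1.1.1.2 (add F t, T s):
                        × closes — contains both t and !t.
                  branch 1.1.1.1.2 (add F t):
                    × closes — contains both t and !t.
              branch 1.1.1.2 (add T !r):
                F ((t == s) && t): β-rule — branch into F (t == s)  //  F t.
                  branch 1.1.1.2.1 (add F (t == s)):
                    F (t == s): β-rule — branch into T t, F s  //  F t, T s.
                      branch 1.1.1.2.1.1 (add T t, F s):
                        ○ open, literals {r=F, s=F, t=T}.
                      branch 1.1.1.2.1.2 (add F t, T s):
                        × closes — contains both t and !t.
                  branch 1.1.1.2.2 (add F t):
                    × closes — contains both t and !t.
          branch 1.1.2 (add T ((r || r) && !p)):
            T ((r || r) && !p): α-rule — add T (r || r), T !p.
            T (p || !r): β-rule — branch into T p  //  T !r.
              branch 1.1.2.1 (add T p):
                × closes — contains both p and !p.
              branch 1.1.2.2 (add T !r):
                F ((t == s) && t): β-rule — branch into F (t == s)  //  F t.
                  branch 1.1.2.2.1 (add F (t == s)):
                    T (r || r): β-rule — branch into T r  //  T r.
                      branch 1.1.2.2.1.1 (add T r):
                        × closes — contains both r and !r.
                      branch 1.1.2.2.1.2 (add T r):
                        × closes — contains both r and !r.
                  branch 1.1.2.2.2 (add F t):
                    T (r || r): β-rule — branch into T r  //  T r.
                      branch 1.1.2.2.2.1 (add T r):
                        × closes — contains both r and !r.
                      branch 1.1.2.2.2.2 (add T r):
                        × closes — contains both r and !r.
      branch 1.2 (add F (p || !r), T ((t == s) && t)):
        F (p || !r): α-rule — add F p, F !r.
        T ((t == s) && t): α-rule — add T (t == s), T t.
        T (t || ((r || r) && !p)): β-rule — branch into T t  //  T ((r || r) && !p).
          branch 1.2.1 (add T t):
            T (t == s): β-rule — branch into T t, T s  //  F t, F s.
              branch 1.2.1.1 (add T t, T s):
                ○ open, literals {p=F, r=T, s=T, t=T}.
              branch 1.2.1.2 (add F t, F s):
                × closes — contains both t and !t.
          branch 1.2.2 (add T ((r || r) && !p)):
            T ((r || r) && !p): α-rule — add T (r || r), T !p.
            T (t == s): β-rule — branch into T t, T s  //  F t, F s.
              branch 1.2.2.1 (add T t, T s):
                T (r || r): β-rule — branch into T r  //  T r.
                  branch 1.2.2.1.1 (add T r):
                    ○ open, literals {p=F, r=T, s=T, t=T}.
                  branch 1.2.2.1.2 (add T r):
                    ○ open, literals {p=F, r=T, s=T, t=T}.
              branch 1.2.2.2 (add F t, F s):
                × closes — contains both t and !t.
  branch 2 (add T (!t || q)):
    F ((p || !r) == ((t == s) && t)): β-rule — branch into T (p || !r), F ((t == s) && t)  //  F (p || !r), T ((t == s) && t).
      branch 2.1 (add T (p || !r), F ((t == s) && t)):
        T (!t || q): β-rule — branch into T !t  //  T q.
          branch 2.1.1 (add T !t):
            T (p || !r): β-rule — branch into T p  //  T !r.
              branch 2.1.1.1 (add T p):
                F ((t == s) && t): β-rule — branch into F (t == s)  //  F t.
                  branch 2.1.1.1.1 (add F (t == s)):
                    F (t == s): β-rule — branch into T t, F s  //  F t, T s.
                      branch 2.1.1.1.1.1 (add T t, F s):
                        × closes — contains both t and !t.
                      branch 2.1.1.1.1.2 (add F t, T s):
                        ○ open, literals {p=T, s=T, t=F}.
                  branch 2.1.1.1.2 (add F t):
                    ○ open, literals {p=T, t=F}.
              branch 2.1.1.2 (add T !r):
                F ((t == s) && t): β-rule — branch into F (t == s)  //  F t.
                  branch 2.1.1.2.1 (add F (t == s)):
                    F (t == s): β-rule — branch into T t, F s  //  F t, T s.
                      branch 2.1.1.2.1.1 (add T t, F s):
                        × closes — contains both t and !t.
                      branch 2.1.1.2.1.2 (add F t, T s):
                        ○ open, literals {r=F, s=T, t=F}.
                  branch 2.1.1.2.2 (add F t):
                    ○ open, literals {r=F, t=F}.
          branch 2.1.2 (add T q):
            T (p || !r): β-rule — branch into T p  //  T !r.
              branch 2.1.2.1 (add T p):
                F ((t == s) && t): β-rule — branch into F (t == s)  //  F t.
                  branch 2.1.2.1.1 (add F (t == s)):
                    F (t == s): β-rule — branch into T t, F s  //  F t, T s.
                      branch 2.1.2.1.1.1 (add T t, F s):
                        ○ open, literals {p=T, q=T, s=F, t=T}.
                      branch 2.1.2.1.1.2 (add F t, T s):
                        ○ open, literals {p=T, q=T, s=T, t=F}.
                  branch 2.1.2.1.2 (add F t):
                    ○ open, literals {p=T, q=T, t=F}.
              branch 2.1.2.2 (add T !r):
                F ((t == s) && t): β-rule — branch into F (t == s)  //  F t.
                  branch 2.1.2.2.1 (add F (t == s)):
                    F (t == s): β-rule — branch into T t, F s  //  F t, T s.
                      branch 2.1.2.2.1.1 (add T t, F s):
                        ○ open, literals {q=T, r=F, s=F, t=T}.
                      branch 2.1.2.2.1.2 (add F t, T s):
                        ○ open, literals {q=T, r=F, s=T, t=F}.
                  branch 2.1.2.2.2 (add F t):
                    ○ open, literals {q=T, r=F, t=F}.
      branch 2.2 (add F (p || !r), T ((t == s) && t)):
        F (p || !r): α-rule — add F p, F !r.
        T ((t == s) && t): α-rule — add T (t == s), T t.
        T (!t || q): β-rule — branch into T !t  //  T q.
          branch 2.2.1 (add T !t):
            × closes — contains both t and !t.
          branch 2.2.2 (add T q):
            T (t == s): β-rule — branch into T t, T s  //  F t, F s.
              branch 2.2.2.1 (add T t, T s):
                ○ open, literals {p=F, q=T, r=T, s=T, t=T}.
              branch 2.2.2.2 (add F t, F s):
                × closes — contains both t and !t.
15 branches closed, 16 open.
An open branch gives a countermodel: p=T, s=F, t=T (unmentioned atoms arbitrary); under it the original formula is false.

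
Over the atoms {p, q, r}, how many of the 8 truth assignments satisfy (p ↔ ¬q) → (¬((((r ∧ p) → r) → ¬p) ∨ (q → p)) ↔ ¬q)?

6

Initial set: {((p ↔ ¬q) → (¬((((r ∧ p) → r) → ¬p) ∨ (q → p)) ↔ ¬q))}.
((p ↔ ¬q) → (¬((((r ∧ p) → r) → ¬p) ∨ (q → p)) ↔ ¬q)): β-rule — branch into ¬(p ↔ ¬q)  //  (¬((((r ∧ p) → r) → ¬p) ∨ (q → p)) ↔ ¬q).
  branch 1 (add ¬(p ↔ ¬q)):
    ¬(p ↔ ¬q): β-rule — branch into p, ¬¬q  //  ¬p, ¬q.
      branch 1.1 (add p, ¬¬q):
        ○ open, literals {p=T, q=T}.
      branch 1.2 (add ¬p, ¬q):
        ○ open, literals {p=F, q=F}.
  branch 2 (add (¬((((r ∧ p) → r) → ¬p) ∨ (q → p)) ↔ ¬q)):
    (¬((((r ∧ p) → r) → ¬p) ∨ (q → p)) ↔ ¬q): β-rule — branch into ¬((((r ∧ p) → r) → ¬p) ∨ (q → p)), ¬q  //  ¬¬((((r ∧ p) → r) → ¬p) ∨ (q → p)), ¬¬q.
      branch 2.1 (add ¬((((r ∧ p) → r) → ¬p) ∨ (q → p)), ¬q):
        ¬((((r ∧ p) → r) → ¬p) ∨ (q → p)): α-rule — add ¬(((r ∧ p) → r) → ¬p), ¬(q → p).
        ¬(((r ∧ p) → r) → ¬p): α-rule — add ((r ∧ p) → r), ¬¬p.
        ¬(q → p): α-rule — add q, ¬p.
        × closes — contains both q and ¬q.
      branch 2.2 (add ¬¬((((r ∧ p) → r) → ¬p) ∨ (q → p)), ¬¬q):
        ¬¬((((r ∧ p) → r) → ¬p) ∨ (q → p)): β-rule — branch into (((r ∧ p) → r) → ¬p)  //  (q → p).
          branch 2.2.1 (add (((r ∧ p) → r) → ¬p)):
            (((r ∧ p) → r) → ¬p): β-rule — branch into ¬((r ∧ p) → r)  //  ¬p.
              branch 2.2.1.1 (add ¬((r ∧ p) → r)):
                ¬((r ∧ p) → r): α-rule — add (r ∧ p), ¬r.
                (r ∧ p): α-rule — add r, p.
                × closes — contains both r and ¬r.
              branch 2.2.1.2 (add ¬p):
                ○ open, literals {p=F, q=T}.
          branch 2.2.2 (add (q → p)):
            (q → p): β-rule — branch into ¬q  //  p.
              branch 2.2.2.1 (add ¬q):
                × closes — contains both q and ¬q.
              branch 2.2.2.2 (add p):
                ○ open, literals {p=T, q=T}.
3 branches closed, 4 open.
Each open branch fixes some atoms; the unmentioned ones are free. Counting distinct full assignments: branch {p=T, q=T} (r) contributes 2 new; branch {p=F, q=F} (r) contributes 2 new; branch {p=F, q=T} (r) contributes 2 new; branch {p=T, q=T} (r) contributes 0 new. Total: 6.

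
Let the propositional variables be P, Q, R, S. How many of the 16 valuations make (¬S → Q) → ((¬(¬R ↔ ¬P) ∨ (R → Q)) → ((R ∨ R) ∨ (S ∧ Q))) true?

Initial set: {((¬S → Q) → ((¬(¬R ↔ ¬P) ∨ (R → Q)) → ((R ∨ R) ∨ (S ∧ Q))))}.
((¬S → Q) → ((¬(¬R ↔ ¬P) ∨ (R → Q)) → ((R ∨ R) ∨ (S ∧ Q)))): β-rule — branch into ¬(¬S → Q)  //  ((¬(¬R ↔ ¬P) ∨ (R → Q)) → ((R ∨ R) ∨ (S ∧ Q))).
  branch 1 (add ¬(¬S → Q)):
    ¬(¬S → Q): α-rule — add ¬S, ¬Q.
    ○ open, literals {Q=false, S=false}.
  branch 2 (add ((¬(¬R ↔ ¬P) ∨ (R → Q)) → ((R ∨ R) ∨ (S ∧ Q)))):
    ((¬(¬R ↔ ¬P) ∨ (R → Q)) → ((R ∨ R) ∨ (S ∧ Q))): β-rule — branch into ¬(¬(¬R ↔ ¬P) ∨ (R → Q))  //  ((R ∨ R) ∨ (S ∧ Q)).
      branch 2.1 (add ¬(¬(¬R ↔ ¬P) ∨ (R → Q))):
        ¬(¬(¬R ↔ ¬P) ∨ (R → Q)): α-rule — add ¬¬(¬R ↔ ¬P), ¬(R → Q).
        ¬(R → Q): α-rule — add R, ¬Q.
        ¬¬(¬R ↔ ¬P): β-rule — branch into ¬R, ¬P  //  ¬¬R, ¬¬P.
          branch 2.1.1 (add ¬R, ¬P):
            × closes — contains both R and ¬R.
          branch 2.1.2 (add ¬¬R, ¬¬P):
            ○ open, literals {P=true, Q=false, R=true}.
      branch 2.2 (add ((R ∨ R) ∨ (S ∧ Q))):
        ((R ∨ R) ∨ (S ∧ Q)): β-rule — branch into (R ∨ R)  //  (S ∧ Q).
          branch 2.2.1 (add (R ∨ R)):
            (R ∨ R): β-rule — branch into R  //  R.
              branch 2.2.1.1 (add R):
                ○ open, literals {R=true}.
              branch 2.2.1.2 (add R):
                ○ open, literals {R=true}.
          branch 2.2.2 (add (S ∧ Q)):
            (S ∧ Q): α-rule — add S, Q.
            ○ open, literals {Q=true, S=true}.
1 branch closed, 5 open.
Each open branch fixes some atoms; the unmentioned ones are free. Counting distinct full assignments: branch {Q=false, S=false} (P, R) contributes 4 new; branch {P=true, Q=false, R=true} (S) contributes 1 new; branch {R=true} (P, Q, S) contributes 5 new; branch {R=true} (P, Q, S) contributes 0 new; branch {Q=true, S=true} (P, R) contributes 2 new. Total: 12.

12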